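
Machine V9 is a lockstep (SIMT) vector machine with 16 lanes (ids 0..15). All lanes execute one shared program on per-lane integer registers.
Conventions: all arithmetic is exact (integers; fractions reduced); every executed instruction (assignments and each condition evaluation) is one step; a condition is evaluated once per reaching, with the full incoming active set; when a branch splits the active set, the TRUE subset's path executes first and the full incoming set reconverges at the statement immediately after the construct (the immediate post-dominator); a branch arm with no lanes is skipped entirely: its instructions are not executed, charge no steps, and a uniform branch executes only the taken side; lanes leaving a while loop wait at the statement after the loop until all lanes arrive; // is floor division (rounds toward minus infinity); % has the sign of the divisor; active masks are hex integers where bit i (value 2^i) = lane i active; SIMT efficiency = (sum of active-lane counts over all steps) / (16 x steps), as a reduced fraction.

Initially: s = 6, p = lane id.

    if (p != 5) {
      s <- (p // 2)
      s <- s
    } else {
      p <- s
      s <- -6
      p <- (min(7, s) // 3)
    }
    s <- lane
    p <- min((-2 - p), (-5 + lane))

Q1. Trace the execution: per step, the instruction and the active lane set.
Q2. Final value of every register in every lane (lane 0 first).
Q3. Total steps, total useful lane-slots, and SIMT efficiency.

step 0: eval (p != 5)                0xffff
step 1: s <- (p // 2)                0xffdf
step 2: s <- s                       0xffdf
step 3: p <- s                       0x0020
step 4: s <- -6                      0x0020
step 5: p <- (min(7, s) // 3)        0x0020
step 6: s <- lane                    0xffff
step 7: p <- min((-2 - p), (-5 + lane)) 0xffff

Answer: 8 steps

s: 0,1,2,3,4,5,6,7,8,9,10,11,12,13,14,15
p: -5,-4,-4,-5,-6,0,-8,-9,-10,-11,-12,-13,-14,-15,-16,-17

steps = 8; useful = 81; efficiency = 81/128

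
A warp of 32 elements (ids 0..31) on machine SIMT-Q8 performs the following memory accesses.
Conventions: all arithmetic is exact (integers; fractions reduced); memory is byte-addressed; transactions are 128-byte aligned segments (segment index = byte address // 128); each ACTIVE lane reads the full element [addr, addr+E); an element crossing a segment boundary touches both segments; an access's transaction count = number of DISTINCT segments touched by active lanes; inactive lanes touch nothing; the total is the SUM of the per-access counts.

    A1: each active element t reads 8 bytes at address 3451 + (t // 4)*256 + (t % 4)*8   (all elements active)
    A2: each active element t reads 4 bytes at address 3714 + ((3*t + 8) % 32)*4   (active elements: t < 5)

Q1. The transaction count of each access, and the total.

A1: 16 transactions
A2: 1 transaction

Answer: 16,1; total 17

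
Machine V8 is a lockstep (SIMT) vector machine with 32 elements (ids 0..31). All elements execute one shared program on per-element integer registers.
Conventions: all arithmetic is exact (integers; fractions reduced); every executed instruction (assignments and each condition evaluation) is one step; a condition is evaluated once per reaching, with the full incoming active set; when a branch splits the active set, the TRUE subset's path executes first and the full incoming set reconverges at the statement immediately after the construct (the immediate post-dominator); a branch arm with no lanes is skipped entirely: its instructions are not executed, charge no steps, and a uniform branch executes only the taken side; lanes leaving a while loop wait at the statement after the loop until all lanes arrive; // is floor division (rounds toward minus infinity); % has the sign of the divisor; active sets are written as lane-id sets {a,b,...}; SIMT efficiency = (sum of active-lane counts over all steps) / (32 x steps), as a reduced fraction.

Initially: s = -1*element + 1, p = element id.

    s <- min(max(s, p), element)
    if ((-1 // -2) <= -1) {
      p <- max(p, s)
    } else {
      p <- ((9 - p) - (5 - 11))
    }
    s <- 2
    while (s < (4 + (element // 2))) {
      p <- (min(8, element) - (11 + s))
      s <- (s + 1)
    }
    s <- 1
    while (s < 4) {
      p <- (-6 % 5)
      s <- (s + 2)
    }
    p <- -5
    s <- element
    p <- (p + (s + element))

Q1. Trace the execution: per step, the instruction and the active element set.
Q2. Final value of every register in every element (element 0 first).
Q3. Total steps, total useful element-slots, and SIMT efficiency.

step 0: s <- min(max(s, p), element) {0,1,2,3,4,5,6,7,8,9,10,11,12,13,14,15,16,17,18,19,20,21,22,23,24,25,26,27,28,29,30,31}
step 1: eval ((-1 // -2) <= -1)      {0,1,2,3,4,5,6,7,8,9,10,11,12,13,14,15,16,17,18,19,20,21,22,23,24,25,26,27,28,29,30,31}
step 2: p <- ((9 - p) - (5 - 11))    {0,1,2,3,4,5,6,7,8,9,10,11,12,13,14,15,16,17,18,19,20,21,22,23,24,25,26,27,28,29,30,31}
step 3: s <- 2                       {0,1,2,3,4,5,6,7,8,9,10,11,12,13,14,15,16,17,18,19,20,21,22,23,24,25,26,27,28,29,30,31}
step 4: eval (s < (4 + (element // 2))) {0,1,2,3,4,5,6,7,8,9,10,11,12,13,14,15,16,17,18,19,20,21,22,23,24,25,26,27,28,29,30,31}
step 5: p <- (min(8, element) - (11 + s)) {0,1,2,3,4,5,6,7,8,9,10,11,12,13,14,15,16,17,18,19,20,21,22,23,24,25,26,27,28,29,30,31}
step 6: s <- (s + 1)                 {0,1,2,3,4,5,6,7,8,9,10,11,12,13,14,15,16,17,18,19,20,21,22,23,24,25,26,27,28,29,30,31}
step 7: eval (s < (4 + (element // 2))) {0,1,2,3,4,5,6,7,8,9,10,11,12,13,14,15,16,17,18,19,20,21,22,23,24,25,26,27,28,29,30,31}
step 8: p <- (min(8, element) - (11 + s)) {0,1,2,3,4,5,6,7,8,9,10,11,12,13,14,15,16,17,18,19,20,21,22,23,24,25,26,27,28,29,30,31}
step 9: s <- (s + 1)                 {0,1,2,3,4,5,6,7,8,9,10,11,12,13,14,15,16,17,18,19,20,21,22,23,24,25,26,27,28,29,30,31}
step 10: eval (s < (4 + (element // 2))) {0,1,2,3,4,5,6,7,8,9,10,11,12,13,14,15,16,17,18,19,20,21,22,23,24,25,26,27,28,29,30,31}
step 11: p <- (min(8, element) - (11 + s)) {2,3,4,5,6,7,8,9,10,11,12,13,14,15,16,17,18,19,20,21,22,23,24,25,26,27,28,29,30,31}
step 12: s <- (s + 1)                 {2,3,4,5,6,7,8,9,10,11,12,13,14,15,16,17,18,19,20,21,22,23,24,25,26,27,28,29,30,31}
step 13: eval (s < (4 + (element // 2))) {2,3,4,5,6,7,8,9,10,11,12,13,14,15,16,17,18,19,20,21,22,23,24,25,26,27,28,29,30,31}
step 14: p <- (min(8, element) - (11 + s)) {4,5,6,7,8,9,10,11,12,13,14,15,16,17,18,19,20,21,22,23,24,25,26,27,28,29,30,31}
step 15: s <- (s + 1)                 {4,5,6,7,8,9,10,11,12,13,14,15,16,17,18,19,20,21,22,23,24,25,26,27,28,29,30,31}
step 16: eval (s < (4 + (element // 2))) {4,5,6,7,8,9,10,11,12,13,14,15,16,17,18,19,20,21,22,23,24,25,26,27,28,29,30,31}
step 17: p <- (min(8, element) - (11 + s)) {6,7,8,9,10,11,12,13,14,15,16,17,18,19,20,21,22,23,24,25,26,27,28,29,30,31}
step 18: s <- (s + 1)                 {6,7,8,9,10,11,12,13,14,15,16,17,18,19,20,21,22,23,24,25,26,27,28,29,30,31}
step 19: eval (s < (4 + (element // 2))) {6,7,8,9,10,11,12,13,14,15,16,17,18,19,20,21,22,23,24,25,26,27,28,29,30,31}
step 20: p <- (min(8, element) - (11 + s)) {8,9,10,11,12,13,14,15,16,17,18,19,20,21,22,23,24,25,26,27,28,29,30,31}
step 21: s <- (s + 1)                 {8,9,10,11,12,13,14,15,16,17,18,19,20,21,22,23,24,25,26,27,28,29,30,31}
step 22: eval (s < (4 + (element // 2))) {8,9,10,11,12,13,14,15,16,17,18,19,20,21,22,23,24,25,26,27,28,29,30,31}
step 23: p <- (min(8, element) - (11 + s)) {10,11,12,13,14,15,16,17,18,19,20,21,22,23,24,25,26,27,28,29,30,31}
step 24: s <- (s + 1)                 {10,11,12,13,14,15,16,17,18,19,20,21,22,23,24,25,26,27,28,29,30,31}
step 25: eval (s < (4 + (element // 2))) {10,11,12,13,14,15,16,17,18,19,20,21,22,23,24,25,26,27,28,29,30,31}
step 26: p <- (min(8, element) - (11 + s)) {12,13,14,15,16,17,18,19,20,21,22,23,24,25,26,27,28,29,30,31}
step 27: s <- (s + 1)                 {12,13,14,15,16,17,18,19,20,21,22,23,24,25,26,27,28,29,30,31}
step 28: eval (s < (4 + (element // 2))) {12,13,14,15,16,17,18,19,20,21,22,23,24,25,26,27,28,29,30,31}
step 29: p <- (min(8, element) - (11 + s)) {14,15,16,17,18,19,20,21,22,23,24,25,26,27,28,29,30,31}
step 30: s <- (s + 1)                 {14,15,16,17,18,19,20,21,22,23,24,25,26,27,28,29,30,31}
step 31: eval (s < (4 + (element // 2))) {14,15,16,17,18,19,20,21,22,23,24,25,26,27,28,29,30,31}
step 32: p <- (min(8, element) - (11 + s)) {16,17,18,19,20,21,22,23,24,25,26,27,28,29,30,31}
step 33: s <- (s + 1)                 {16,17,18,19,20,21,22,23,24,25,26,27,28,29,30,31}
step 34: eval (s < (4 + (element // 2))) {16,17,18,19,20,21,22,23,24,25,26,27,28,29,30,31}
step 35: p <- (min(8, element) - (11 + s)) {18,19,20,21,22,23,24,25,26,27,28,29,30,31}
step 36: s <- (s + 1)                 {18,19,20,21,22,23,24,25,26,27,28,29,30,31}
step 37: eval (s < (4 + (element // 2))) {18,19,20,21,22,23,24,25,26,27,28,29,30,31}
step 38: p <- (min(8, element) - (11 + s)) {20,21,22,23,24,25,26,27,28,29,30,31}
step 39: s <- (s + 1)                 {20,21,22,23,24,25,26,27,28,29,30,31}
step 40: eval (s < (4 + (element // 2))) {20,21,22,23,24,25,26,27,28,29,30,31}
step 41: p <- (min(8, element) - (11 + s)) {22,23,24,25,26,27,28,29,30,31}
step 42: s <- (s + 1)                 {22,23,24,25,26,27,28,29,30,31}
step 43: eval (s < (4 + (element // 2))) {22,23,24,25,26,27,28,29,30,31}
step 44: p <- (min(8, element) - (11 + s)) {24,25,26,27,28,29,30,31}
step 45: s <- (s + 1)                 {24,25,26,27,28,29,30,31}
step 46: eval (s < (4 + (element // 2))) {24,25,26,27,28,29,30,31}
step 47: p <- (min(8, element) - (11 + s)) {26,27,28,29,30,31}
step 48: s <- (s + 1)                 {26,27,28,29,30,31}
step 49: eval (s < (4 + (element // 2))) {26,27,28,29,30,31}
step 50: p <- (min(8, element) - (11 + s)) {28,29,30,31}
step 51: s <- (s + 1)                 {28,29,30,31}
step 52: eval (s < (4 + (element // 2))) {28,29,30,31}
step 53: p <- (min(8, element) - (11 + s)) {30,31}
step 54: s <- (s + 1)                 {30,31}
step 55: eval (s < (4 + (element // 2))) {30,31}
step 56: s <- 1                       {0,1,2,3,4,5,6,7,8,9,10,11,12,13,14,15,16,17,18,19,20,21,22,23,24,25,26,27,28,29,30,31}
step 57: eval (s < 4)                 {0,1,2,3,4,5,6,7,8,9,10,11,12,13,14,15,16,17,18,19,20,21,22,23,24,25,26,27,28,29,30,31}
step 58: p <- (-6 % 5)                {0,1,2,3,4,5,6,7,8,9,10,11,12,13,14,15,16,17,18,19,20,21,22,23,24,25,26,27,28,29,30,31}
step 59: s <- (s + 2)                 {0,1,2,3,4,5,6,7,8,9,10,11,12,13,14,15,16,17,18,19,20,21,22,23,24,25,26,27,28,29,30,31}
step 60: eval (s < 4)                 {0,1,2,3,4,5,6,7,8,9,10,11,12,13,14,15,16,17,18,19,20,21,22,23,24,25,26,27,28,29,30,31}
step 61: p <- (-6 % 5)                {0,1,2,3,4,5,6,7,8,9,10,11,12,13,14,15,16,17,18,19,20,21,22,23,24,25,26,27,28,29,30,31}
step 62: s <- (s + 2)                 {0,1,2,3,4,5,6,7,8,9,10,11,12,13,14,15,16,17,18,19,20,21,22,23,24,25,26,27,28,29,30,31}
step 63: eval (s < 4)                 {0,1,2,3,4,5,6,7,8,9,10,11,12,13,14,15,16,17,18,19,20,21,22,23,24,25,26,27,28,29,30,31}
step 64: p <- -5                      {0,1,2,3,4,5,6,7,8,9,10,11,12,13,14,15,16,17,18,19,20,21,22,23,24,25,26,27,28,29,30,31}
step 65: s <- element                 {0,1,2,3,4,5,6,7,8,9,10,11,12,13,14,15,16,17,18,19,20,21,22,23,24,25,26,27,28,29,30,31}
step 66: p <- (p + (s + element))     {0,1,2,3,4,5,6,7,8,9,10,11,12,13,14,15,16,17,18,19,20,21,22,23,24,25,26,27,28,29,30,31}

Answer: 67 steps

s: 0,1,2,3,4,5,6,7,8,9,10,11,12,13,14,15,16,17,18,19,20,21,22,23,24,25,26,27,28,29,30,31
p: -5,-3,-1,1,3,5,7,9,11,13,15,17,19,21,23,25,27,29,31,33,35,37,39,41,43,45,47,49,51,53,55,57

steps = 67; useful = 1424; efficiency = 1424/2144 = 89/134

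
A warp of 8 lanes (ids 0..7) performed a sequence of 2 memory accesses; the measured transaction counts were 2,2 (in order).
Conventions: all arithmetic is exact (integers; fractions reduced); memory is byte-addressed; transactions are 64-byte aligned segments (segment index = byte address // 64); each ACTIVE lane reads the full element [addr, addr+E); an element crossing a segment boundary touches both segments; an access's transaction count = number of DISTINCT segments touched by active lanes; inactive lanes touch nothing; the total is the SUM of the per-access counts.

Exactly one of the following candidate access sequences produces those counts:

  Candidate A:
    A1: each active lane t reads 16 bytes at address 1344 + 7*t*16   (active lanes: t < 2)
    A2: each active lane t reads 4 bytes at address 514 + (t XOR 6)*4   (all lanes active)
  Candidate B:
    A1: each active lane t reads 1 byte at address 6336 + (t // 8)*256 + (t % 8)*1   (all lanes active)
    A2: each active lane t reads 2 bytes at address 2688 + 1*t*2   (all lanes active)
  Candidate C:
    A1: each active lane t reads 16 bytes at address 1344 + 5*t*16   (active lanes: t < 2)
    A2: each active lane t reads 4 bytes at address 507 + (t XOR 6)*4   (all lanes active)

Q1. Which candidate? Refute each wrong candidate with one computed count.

A: A2 gives 1 transaction, not 2
B: A1 gives 1 transaction, not 2
C: all counts match (2,2)

Answer: C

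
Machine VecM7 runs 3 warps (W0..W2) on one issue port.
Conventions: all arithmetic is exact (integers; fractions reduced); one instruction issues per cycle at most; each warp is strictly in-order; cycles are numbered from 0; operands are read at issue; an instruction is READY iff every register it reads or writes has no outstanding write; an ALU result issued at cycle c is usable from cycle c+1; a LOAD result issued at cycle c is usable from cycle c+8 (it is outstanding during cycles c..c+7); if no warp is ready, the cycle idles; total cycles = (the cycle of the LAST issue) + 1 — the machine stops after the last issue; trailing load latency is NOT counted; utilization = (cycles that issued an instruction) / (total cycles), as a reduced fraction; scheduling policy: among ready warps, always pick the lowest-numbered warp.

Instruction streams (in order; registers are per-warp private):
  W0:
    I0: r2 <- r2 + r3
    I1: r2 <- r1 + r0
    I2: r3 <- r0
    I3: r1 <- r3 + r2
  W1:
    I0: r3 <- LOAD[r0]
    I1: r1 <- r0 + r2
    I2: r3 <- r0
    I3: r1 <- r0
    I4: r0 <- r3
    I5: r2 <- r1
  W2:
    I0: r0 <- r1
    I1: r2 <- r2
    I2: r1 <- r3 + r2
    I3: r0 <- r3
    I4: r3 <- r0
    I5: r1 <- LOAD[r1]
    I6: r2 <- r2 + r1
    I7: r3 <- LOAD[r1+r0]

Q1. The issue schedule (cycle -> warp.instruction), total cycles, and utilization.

cycle 0: W0.I0
cycle 1: W0.I1
cycle 2: W0.I2
cycle 3: W0.I3
cycle 4: W1.I0
cycle 5: W1.I1
cycle 6: W2.I0
cycle 7: W2.I1
cycle 8: W2.I2
cycle 9: W2.I3
cycle 10: W2.I4
cycle 11: W2.I5
cycle 12: W1.I2
cycle 13: W1.I3
cycle 14: W1.I4
cycle 15: W1.I5
cycle 16: idle
cycle 17: idle
cycle 18: idle
cycle 19: W2.I6
cycle 20: W2.I7

Answer: 21 cycles, utilization 6/7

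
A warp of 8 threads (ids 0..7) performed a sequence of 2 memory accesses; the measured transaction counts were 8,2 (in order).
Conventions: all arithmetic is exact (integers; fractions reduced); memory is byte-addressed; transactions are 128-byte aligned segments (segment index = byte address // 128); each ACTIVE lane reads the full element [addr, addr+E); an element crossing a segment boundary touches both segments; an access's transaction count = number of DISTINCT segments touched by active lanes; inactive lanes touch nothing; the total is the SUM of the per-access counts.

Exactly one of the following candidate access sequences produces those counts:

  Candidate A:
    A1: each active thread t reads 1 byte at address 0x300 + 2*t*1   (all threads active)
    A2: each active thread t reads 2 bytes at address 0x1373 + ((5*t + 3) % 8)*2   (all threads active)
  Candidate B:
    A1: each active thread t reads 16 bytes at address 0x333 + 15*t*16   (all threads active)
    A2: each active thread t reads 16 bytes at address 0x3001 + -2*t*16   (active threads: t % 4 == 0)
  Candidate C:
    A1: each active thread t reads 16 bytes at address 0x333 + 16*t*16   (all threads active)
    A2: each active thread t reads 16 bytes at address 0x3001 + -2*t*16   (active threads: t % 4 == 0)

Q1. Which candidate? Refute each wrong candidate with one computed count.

A: A1 gives 1 transaction, not 8
B: A1 gives 9 transactions, not 8
C: all counts match (8,2)

Answer: C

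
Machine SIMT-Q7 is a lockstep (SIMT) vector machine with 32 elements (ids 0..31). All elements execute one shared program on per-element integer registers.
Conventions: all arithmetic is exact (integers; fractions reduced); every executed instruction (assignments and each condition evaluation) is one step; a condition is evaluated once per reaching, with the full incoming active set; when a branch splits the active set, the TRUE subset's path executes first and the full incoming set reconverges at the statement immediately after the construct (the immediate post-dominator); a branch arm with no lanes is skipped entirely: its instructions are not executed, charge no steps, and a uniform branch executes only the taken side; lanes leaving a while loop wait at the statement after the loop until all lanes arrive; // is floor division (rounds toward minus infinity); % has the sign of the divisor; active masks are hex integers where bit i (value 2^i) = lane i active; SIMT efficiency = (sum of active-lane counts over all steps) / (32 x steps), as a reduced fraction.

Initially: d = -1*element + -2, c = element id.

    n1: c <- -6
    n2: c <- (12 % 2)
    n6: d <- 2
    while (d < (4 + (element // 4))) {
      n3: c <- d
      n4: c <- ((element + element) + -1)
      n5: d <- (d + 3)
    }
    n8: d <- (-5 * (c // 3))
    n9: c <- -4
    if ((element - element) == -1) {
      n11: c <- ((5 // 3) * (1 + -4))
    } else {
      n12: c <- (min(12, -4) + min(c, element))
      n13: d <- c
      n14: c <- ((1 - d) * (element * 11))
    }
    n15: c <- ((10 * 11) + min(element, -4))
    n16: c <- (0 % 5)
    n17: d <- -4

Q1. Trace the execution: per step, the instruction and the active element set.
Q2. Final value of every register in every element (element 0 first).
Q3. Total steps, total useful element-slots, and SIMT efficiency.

step 0: c <- -6                      0xffffffff
step 1: c <- (12 % 2)                0xffffffff
step 2: d <- 2                       0xffffffff
step 3: eval (d < (4 + (element // 4))) 0xffffffff
step 4: c <- d                       0xffffffff
step 5: c <- ((element + element) + -1) 0xffffffff
step 6: d <- (d + 3)                 0xffffffff
step 7: eval (d < (4 + (element // 4))) 0xffffffff
step 8: c <- d                       0xffffff00
step 9: c <- ((element + element) + -1) 0xffffff00
step 10: d <- (d + 3)                 0xffffff00
step 11: eval (d < (4 + (element // 4))) 0xffffff00
step 12: c <- d                       0xfff00000
step 13: c <- ((element + element) + -1) 0xfff00000
step 14: d <- (d + 3)                 0xfff00000
step 15: eval (d < (4 + (element // 4))) 0xfff00000
step 16: d <- (-5 * (c // 3))         0xffffffff
step 17: c <- -4                      0xffffffff
step 18: eval ((element - element) == -1) 0xffffffff
step 19: c <- (min(12, -4) + min(c, element)) 0xffffffff
step 20: d <- c                       0xffffffff
step 21: c <- ((1 - d) * (element * 11)) 0xffffffff
step 22: c <- ((10 * 11) + min(element, -4)) 0xffffffff
step 23: c <- (0 % 5)                 0xffffffff
step 24: d <- -4                      0xffffffff

Answer: 25 steps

d: -4,-4,-4,-4,-4,-4,-4,-4,-4,-4,-4,-4,-4,-4,-4,-4,-4,-4,-4,-4,-4,-4,-4,-4,-4,-4,-4,-4,-4,-4,-4,-4
c: 0,0,0,0,0,0,0,0,0,0,0,0,0,0,0,0,0,0,0,0,0,0,0,0,0,0,0,0,0,0,0,0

steps = 25; useful = 688; efficiency = 688/800 = 43/50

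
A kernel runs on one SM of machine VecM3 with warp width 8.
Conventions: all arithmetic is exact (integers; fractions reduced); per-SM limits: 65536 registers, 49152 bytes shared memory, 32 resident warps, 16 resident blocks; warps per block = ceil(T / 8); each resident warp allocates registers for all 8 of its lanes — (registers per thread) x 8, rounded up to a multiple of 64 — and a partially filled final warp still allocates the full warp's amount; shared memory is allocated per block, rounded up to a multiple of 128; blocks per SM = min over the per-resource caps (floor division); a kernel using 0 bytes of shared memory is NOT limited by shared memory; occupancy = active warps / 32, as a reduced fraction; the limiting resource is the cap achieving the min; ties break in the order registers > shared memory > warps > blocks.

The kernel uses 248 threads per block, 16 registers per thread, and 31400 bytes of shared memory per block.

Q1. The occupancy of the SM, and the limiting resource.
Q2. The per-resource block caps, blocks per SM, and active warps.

Answer: occupancy 31/32, limited by shared memory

registers: 16 blocks
shared memory: 1 block
warps: 1 block
blocks: 16 blocks

Answer: 1 block, 31 active warps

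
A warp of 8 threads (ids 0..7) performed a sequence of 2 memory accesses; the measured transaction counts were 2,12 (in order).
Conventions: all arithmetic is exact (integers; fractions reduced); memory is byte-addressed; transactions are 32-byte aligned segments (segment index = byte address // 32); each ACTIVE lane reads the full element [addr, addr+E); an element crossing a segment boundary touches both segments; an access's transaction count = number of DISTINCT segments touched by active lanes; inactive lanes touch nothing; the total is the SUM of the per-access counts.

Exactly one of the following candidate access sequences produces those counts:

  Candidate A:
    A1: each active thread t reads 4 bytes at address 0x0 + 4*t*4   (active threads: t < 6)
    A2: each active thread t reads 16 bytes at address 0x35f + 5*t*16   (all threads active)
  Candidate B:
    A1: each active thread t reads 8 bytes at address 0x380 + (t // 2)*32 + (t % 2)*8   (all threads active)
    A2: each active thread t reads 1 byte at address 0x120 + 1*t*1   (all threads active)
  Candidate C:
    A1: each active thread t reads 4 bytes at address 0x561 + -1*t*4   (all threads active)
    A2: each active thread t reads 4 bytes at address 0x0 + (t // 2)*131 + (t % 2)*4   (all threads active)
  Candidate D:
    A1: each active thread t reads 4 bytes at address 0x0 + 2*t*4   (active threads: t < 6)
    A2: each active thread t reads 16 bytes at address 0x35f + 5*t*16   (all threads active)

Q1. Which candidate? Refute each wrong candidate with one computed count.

A: A1 gives 3 transactions, not 2
B: A1 gives 4 transactions, not 2
C: A2 gives 4 transactions, not 12
D: all counts match (2,12)

Answer: D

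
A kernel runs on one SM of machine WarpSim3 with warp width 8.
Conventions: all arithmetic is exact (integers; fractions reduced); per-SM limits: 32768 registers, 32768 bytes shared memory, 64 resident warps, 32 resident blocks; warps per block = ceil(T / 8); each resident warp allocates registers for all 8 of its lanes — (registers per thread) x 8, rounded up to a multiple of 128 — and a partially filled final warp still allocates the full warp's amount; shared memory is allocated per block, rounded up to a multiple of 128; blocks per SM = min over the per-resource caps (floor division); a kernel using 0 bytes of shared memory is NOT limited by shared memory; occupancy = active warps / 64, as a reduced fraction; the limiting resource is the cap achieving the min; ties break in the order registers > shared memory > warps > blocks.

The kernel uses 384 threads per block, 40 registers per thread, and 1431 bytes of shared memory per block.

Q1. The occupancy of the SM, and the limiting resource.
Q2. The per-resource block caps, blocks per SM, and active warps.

Answer: occupancy 3/4, limited by registers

registers: 1 block
shared memory: 21 blocks
warps: 1 block
blocks: 32 blocks

Answer: 1 block, 48 active warps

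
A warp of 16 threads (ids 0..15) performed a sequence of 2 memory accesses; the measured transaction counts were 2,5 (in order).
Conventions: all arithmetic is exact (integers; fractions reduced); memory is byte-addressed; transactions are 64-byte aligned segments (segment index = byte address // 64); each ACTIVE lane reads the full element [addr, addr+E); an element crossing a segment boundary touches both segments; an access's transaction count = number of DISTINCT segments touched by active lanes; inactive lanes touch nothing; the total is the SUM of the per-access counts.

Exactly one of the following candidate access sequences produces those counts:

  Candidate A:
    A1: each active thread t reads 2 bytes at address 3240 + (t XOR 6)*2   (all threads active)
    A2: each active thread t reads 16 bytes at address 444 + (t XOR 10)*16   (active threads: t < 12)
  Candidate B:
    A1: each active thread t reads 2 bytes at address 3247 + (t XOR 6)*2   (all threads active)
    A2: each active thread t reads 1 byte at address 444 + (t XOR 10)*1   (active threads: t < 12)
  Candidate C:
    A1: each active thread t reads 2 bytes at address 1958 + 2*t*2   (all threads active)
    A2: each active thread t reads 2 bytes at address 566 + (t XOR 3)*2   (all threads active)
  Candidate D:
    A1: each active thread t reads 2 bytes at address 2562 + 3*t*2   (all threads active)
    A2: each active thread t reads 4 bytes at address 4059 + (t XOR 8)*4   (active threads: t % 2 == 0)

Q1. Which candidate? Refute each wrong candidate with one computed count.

B: A2 gives 2 transactions, not 5
C: A2 gives 2 transactions, not 5
D: A2 gives 2 transactions, not 5
A: all counts match (2,5)

Answer: A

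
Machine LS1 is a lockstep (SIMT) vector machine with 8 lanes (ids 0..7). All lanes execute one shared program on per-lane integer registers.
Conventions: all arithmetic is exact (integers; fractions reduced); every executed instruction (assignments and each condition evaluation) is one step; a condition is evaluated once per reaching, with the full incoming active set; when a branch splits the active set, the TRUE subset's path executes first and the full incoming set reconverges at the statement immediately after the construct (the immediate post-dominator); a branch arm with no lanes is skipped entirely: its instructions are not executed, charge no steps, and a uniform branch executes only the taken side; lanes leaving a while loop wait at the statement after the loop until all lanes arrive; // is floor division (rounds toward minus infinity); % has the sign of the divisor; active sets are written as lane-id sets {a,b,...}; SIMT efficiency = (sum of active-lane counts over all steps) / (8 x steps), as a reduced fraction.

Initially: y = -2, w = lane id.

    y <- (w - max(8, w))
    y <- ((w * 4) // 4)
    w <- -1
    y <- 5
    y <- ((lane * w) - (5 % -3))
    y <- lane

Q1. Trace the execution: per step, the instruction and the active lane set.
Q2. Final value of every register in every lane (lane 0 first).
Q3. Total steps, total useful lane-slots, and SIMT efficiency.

step 0: y <- (w - max(8, w))         {0,1,2,3,4,5,6,7}
step 1: y <- ((w * 4) // 4)          {0,1,2,3,4,5,6,7}
step 2: w <- -1                      {0,1,2,3,4,5,6,7}
step 3: y <- 5                       {0,1,2,3,4,5,6,7}
step 4: y <- ((lane * w) - (5 % -3)) {0,1,2,3,4,5,6,7}
step 5: y <- lane                    {0,1,2,3,4,5,6,7}

Answer: 6 steps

y: 0,1,2,3,4,5,6,7
w: -1,-1,-1,-1,-1,-1,-1,-1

steps = 6; useful = 48; efficiency = 48/48 = 1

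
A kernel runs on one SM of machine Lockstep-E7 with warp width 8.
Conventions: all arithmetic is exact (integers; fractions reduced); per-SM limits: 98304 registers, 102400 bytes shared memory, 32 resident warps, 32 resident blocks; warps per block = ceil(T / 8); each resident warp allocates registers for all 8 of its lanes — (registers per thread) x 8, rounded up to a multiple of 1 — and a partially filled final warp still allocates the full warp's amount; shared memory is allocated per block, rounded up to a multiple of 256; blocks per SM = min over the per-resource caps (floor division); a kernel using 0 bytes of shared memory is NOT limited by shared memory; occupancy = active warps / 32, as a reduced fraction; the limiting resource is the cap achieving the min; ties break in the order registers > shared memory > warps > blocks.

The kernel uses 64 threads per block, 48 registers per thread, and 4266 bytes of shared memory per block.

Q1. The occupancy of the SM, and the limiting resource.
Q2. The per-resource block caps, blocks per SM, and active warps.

Answer: occupancy 1, limited by warps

registers: 32 blocks
shared memory: 23 blocks
warps: 4 blocks
blocks: 32 blocks

Answer: 4 blocks, 32 active warps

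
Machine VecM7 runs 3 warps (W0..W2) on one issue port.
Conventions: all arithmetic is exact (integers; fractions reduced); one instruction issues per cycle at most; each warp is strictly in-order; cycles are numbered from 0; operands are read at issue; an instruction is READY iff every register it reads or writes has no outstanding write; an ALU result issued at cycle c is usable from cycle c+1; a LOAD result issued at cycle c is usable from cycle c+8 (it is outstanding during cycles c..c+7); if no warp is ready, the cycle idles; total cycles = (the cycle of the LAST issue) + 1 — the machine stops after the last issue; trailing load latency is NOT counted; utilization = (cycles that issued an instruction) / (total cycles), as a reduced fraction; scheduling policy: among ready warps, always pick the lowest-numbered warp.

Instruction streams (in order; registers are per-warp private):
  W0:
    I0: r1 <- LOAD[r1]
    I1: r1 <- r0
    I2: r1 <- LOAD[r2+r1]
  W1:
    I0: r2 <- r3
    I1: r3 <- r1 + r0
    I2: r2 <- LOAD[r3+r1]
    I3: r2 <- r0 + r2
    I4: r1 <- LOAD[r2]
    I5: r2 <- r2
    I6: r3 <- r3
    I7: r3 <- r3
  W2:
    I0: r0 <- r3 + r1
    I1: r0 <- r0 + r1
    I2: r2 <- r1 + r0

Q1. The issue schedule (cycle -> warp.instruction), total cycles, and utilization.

cycle 0: W0.I0
cycle 1: W1.I0
cycle 2: W1.I1
cycle 3: W1.I2
cycle 4: W2.I0
cycle 5: W2.I1
cycle 6: W2.I2
cycle 7: idle
cycle 8: W0.I1
cycle 9: W0.I2
cycle 10: idle
cycle 11: W1.I3
cycle 12: W1.I4
cycle 13: W1.I5
cycle 14: W1.I6
cycle 15: W1.I7

Answer: 16 cycles, utilization 7/8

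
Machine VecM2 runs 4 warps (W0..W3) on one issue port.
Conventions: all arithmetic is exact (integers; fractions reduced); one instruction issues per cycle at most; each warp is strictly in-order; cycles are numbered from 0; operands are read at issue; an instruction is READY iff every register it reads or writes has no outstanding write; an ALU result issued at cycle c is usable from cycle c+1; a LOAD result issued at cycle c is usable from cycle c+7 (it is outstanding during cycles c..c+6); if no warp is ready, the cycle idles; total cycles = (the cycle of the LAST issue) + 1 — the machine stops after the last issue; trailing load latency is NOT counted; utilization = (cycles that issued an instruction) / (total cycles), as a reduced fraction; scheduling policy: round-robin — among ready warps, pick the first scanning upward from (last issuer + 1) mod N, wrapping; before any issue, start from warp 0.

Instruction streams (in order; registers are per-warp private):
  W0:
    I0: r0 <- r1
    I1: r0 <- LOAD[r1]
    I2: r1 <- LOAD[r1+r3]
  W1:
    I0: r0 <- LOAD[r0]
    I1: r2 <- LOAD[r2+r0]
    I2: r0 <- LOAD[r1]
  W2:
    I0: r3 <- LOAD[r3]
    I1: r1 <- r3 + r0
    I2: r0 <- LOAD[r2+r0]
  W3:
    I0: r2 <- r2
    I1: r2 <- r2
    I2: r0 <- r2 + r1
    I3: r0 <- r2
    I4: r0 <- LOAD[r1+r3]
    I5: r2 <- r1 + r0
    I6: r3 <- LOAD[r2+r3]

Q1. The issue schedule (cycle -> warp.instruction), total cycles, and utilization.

cycle 0: W0.I0
cycle 1: W1.I0
cycle 2: W2.I0
cycle 3: W3.I0
cycle 4: W0.I1
cycle 5: W3.I1
cycle 6: W0.I2
cycle 7: W3.I2
cycle 8: W1.I1
cycle 9: W2.I1
cycle 10: W3.I3
cycle 11: W1.I2
cycle 12: W2.I2
cycle 13: W3.I4
cycle 14: idle
cycle 15: idle
cycle 16: idle
cycle 17: idle
cycle 18: idle
cycle 19: idle
cycle 20: W3.I5
cycle 21: W3.I6

Answer: 22 cycles, utilization 8/11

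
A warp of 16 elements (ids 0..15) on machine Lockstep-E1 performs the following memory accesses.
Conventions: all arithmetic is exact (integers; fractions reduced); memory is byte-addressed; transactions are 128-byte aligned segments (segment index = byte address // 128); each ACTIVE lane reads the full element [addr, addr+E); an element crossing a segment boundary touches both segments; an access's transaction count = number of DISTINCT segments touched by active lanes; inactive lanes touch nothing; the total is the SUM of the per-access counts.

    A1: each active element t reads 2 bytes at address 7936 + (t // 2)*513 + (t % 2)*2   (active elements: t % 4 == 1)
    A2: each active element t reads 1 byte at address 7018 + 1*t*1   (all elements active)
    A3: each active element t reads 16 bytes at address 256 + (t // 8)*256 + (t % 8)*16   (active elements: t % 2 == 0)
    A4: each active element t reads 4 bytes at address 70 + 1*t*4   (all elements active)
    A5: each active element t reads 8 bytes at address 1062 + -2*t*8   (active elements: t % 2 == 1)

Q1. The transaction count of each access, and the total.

A1: 4 transactions
A2: 1 transaction
A3: 2 transactions
A4: 2 transactions
A5: 3 transactions

Answer: 4,1,2,2,3; total 12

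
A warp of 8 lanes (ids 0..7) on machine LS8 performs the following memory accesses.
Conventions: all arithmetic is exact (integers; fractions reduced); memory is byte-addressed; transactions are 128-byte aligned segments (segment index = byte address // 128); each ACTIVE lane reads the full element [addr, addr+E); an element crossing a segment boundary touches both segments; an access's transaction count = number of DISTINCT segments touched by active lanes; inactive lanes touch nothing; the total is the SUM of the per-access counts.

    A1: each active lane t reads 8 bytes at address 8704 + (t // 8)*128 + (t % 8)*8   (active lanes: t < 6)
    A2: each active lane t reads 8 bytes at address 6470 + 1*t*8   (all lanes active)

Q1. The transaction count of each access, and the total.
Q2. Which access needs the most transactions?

A1: 1 transaction
A2: 2 transactions

Answer: 1,2; total 3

Answer: A2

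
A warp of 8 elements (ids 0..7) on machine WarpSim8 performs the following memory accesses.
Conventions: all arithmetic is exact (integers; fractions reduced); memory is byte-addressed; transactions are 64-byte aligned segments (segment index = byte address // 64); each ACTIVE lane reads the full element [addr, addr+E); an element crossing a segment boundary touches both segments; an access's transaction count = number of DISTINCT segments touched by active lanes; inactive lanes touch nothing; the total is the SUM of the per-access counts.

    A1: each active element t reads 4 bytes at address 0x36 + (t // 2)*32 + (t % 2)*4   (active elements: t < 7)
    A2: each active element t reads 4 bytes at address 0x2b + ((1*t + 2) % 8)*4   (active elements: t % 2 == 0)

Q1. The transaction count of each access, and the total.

A1: 3 transactions
A2: 2 transactions

Answer: 3,2; total 5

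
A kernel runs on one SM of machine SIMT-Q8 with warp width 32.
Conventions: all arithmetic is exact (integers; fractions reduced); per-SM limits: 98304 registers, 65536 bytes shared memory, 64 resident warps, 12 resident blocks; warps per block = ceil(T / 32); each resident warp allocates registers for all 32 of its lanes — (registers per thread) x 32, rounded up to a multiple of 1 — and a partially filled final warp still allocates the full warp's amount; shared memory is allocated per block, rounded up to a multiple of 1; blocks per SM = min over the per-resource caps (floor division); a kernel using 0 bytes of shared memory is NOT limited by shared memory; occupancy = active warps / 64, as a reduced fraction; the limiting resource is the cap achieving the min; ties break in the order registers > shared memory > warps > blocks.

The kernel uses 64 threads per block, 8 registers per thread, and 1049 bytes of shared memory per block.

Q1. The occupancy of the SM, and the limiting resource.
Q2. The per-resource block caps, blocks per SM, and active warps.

Answer: occupancy 3/8, limited by blocks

registers: 192 blocks
shared memory: 62 blocks
warps: 32 blocks
blocks: 12 blocks

Answer: 12 blocks, 24 active warps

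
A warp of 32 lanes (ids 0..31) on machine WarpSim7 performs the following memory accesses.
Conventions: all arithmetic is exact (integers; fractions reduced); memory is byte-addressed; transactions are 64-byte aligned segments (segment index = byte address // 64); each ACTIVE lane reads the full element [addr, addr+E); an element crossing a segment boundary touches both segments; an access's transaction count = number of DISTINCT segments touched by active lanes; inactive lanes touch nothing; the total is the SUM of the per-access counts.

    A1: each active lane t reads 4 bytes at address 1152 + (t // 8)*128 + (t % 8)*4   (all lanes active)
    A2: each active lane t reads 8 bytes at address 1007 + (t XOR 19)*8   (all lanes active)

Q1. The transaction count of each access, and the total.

A1: 4 transactions
A2: 5 transactions

Answer: 4,5; total 9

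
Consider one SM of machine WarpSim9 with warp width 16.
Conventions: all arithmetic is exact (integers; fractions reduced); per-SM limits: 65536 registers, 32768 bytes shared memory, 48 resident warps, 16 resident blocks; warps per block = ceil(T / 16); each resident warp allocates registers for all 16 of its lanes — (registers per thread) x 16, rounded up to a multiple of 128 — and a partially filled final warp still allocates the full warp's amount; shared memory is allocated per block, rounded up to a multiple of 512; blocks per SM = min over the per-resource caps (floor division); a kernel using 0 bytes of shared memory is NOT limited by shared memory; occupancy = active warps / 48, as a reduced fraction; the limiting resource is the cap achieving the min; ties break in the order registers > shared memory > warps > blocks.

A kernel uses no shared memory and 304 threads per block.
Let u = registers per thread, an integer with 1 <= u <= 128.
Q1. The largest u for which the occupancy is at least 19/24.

Answer: u = 104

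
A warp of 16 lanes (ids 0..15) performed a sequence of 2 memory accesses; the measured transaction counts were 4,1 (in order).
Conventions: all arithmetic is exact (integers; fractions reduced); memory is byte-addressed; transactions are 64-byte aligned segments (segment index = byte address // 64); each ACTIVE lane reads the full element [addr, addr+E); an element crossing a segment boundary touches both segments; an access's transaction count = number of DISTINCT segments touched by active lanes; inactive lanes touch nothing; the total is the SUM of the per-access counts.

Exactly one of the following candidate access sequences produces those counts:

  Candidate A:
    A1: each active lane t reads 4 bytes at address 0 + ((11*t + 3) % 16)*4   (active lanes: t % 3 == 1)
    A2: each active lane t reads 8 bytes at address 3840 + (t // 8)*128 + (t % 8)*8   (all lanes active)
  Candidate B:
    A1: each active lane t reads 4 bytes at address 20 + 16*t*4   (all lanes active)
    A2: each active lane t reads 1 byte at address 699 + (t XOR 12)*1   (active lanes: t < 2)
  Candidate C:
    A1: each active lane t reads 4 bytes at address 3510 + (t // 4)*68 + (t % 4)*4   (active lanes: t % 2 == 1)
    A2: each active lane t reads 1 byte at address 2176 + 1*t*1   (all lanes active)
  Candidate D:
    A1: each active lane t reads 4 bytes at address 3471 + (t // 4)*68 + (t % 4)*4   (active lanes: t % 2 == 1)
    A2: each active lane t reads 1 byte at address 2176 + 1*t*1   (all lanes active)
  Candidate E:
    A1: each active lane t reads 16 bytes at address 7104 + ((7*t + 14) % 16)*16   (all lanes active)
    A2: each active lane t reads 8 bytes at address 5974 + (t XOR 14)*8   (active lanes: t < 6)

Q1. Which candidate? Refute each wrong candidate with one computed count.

A: A1 gives 1 transaction, not 4
B: A1 gives 16 transactions, not 4
C: A1 gives 5 transactions, not 4
E: A2 gives 2 transactions, not 1
D: all counts match (4,1)

Answer: D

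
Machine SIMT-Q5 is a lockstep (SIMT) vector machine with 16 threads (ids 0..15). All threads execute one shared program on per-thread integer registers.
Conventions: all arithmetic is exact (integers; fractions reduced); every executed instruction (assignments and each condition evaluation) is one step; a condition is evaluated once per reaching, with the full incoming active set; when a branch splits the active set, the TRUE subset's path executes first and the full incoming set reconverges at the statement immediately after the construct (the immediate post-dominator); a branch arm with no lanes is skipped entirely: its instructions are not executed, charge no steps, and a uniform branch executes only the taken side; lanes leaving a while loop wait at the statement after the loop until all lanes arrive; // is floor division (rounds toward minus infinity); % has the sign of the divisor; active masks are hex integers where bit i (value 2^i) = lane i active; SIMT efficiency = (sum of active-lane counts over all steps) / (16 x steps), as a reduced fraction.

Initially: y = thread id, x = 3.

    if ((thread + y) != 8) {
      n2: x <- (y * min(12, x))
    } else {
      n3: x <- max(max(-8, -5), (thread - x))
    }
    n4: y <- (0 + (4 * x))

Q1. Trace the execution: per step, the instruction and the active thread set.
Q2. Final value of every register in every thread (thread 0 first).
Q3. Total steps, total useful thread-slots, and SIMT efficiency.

step 0: eval ((thread + y) != 8)     0xffff
step 1: x <- (y * min(12, x))        0xffef
step 2: x <- max(max(-8, -5), (thread - x)) 0x0010
step 3: y <- (0 + (4 * x))           0xffff

Answer: 4 steps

y: 0,12,24,36,4,60,72,84,96,108,120,132,144,156,168,180
x: 0,3,6,9,1,15,18,21,24,27,30,33,36,39,42,45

steps = 4; useful = 48; efficiency = 48/64 = 3/4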